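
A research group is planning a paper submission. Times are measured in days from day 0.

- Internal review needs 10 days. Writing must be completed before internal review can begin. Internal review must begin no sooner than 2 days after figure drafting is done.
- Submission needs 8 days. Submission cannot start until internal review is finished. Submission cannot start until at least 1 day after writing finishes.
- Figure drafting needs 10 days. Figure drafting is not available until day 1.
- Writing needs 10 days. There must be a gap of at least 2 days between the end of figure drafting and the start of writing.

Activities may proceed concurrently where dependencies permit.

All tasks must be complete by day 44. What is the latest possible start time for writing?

Submission must finish by day 44; it takes 8 days, so it must start by 44 − 8 = day 36.
Internal review feeds into submission (must start by day 36); so internal review must finish by day 36 and therefore start by day 26.
Writing must finish in time for internal review (must start by day 26); submission (must start by day 36, minus 1-day gap → day 35). The tightest is day 26, so writing must start by 26 − 10 = day 16.

16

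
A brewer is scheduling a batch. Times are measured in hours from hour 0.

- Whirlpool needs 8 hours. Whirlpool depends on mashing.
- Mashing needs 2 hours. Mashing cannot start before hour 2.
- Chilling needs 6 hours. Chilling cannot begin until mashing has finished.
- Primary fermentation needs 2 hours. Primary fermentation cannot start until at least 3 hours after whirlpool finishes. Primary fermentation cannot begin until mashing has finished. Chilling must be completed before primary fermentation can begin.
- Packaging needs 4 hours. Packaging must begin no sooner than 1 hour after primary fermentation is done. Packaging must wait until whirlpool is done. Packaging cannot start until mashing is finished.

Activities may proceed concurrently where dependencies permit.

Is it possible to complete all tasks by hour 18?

After its own release at hour 2, mashing can start at hour 2 and finishes at hour 4.
Chilling cannot begin until mashing (finishes hour 4). It runs from hour 4 to 4 + 6 = hour 10.
After mashing (finishes hour 4), whirlpool can start at hour 4 and finishes at hour 12.
Primary fermentation cannot start until whirlpool (finishes hour 12, plus 3-hour gap → hour 15); mashing (finishes hour 4); chilling (finishes hour 10). The controlling bound is hour 15, so primary fermentation finishes at 15 + 2 = hour 17.
Packaging has to wait for primary fermentation (finishes hour 17, plus 1-hour gap → hour 18); whirlpool (finishes hour 12); mashing (finishes hour 4). The latest of these is hour 18, so packaging runs hour 18 to 18 + 4 = hour 22.
The earliest everything can be done is hour 22, which is after the deadline of 18, so it is not possible.

No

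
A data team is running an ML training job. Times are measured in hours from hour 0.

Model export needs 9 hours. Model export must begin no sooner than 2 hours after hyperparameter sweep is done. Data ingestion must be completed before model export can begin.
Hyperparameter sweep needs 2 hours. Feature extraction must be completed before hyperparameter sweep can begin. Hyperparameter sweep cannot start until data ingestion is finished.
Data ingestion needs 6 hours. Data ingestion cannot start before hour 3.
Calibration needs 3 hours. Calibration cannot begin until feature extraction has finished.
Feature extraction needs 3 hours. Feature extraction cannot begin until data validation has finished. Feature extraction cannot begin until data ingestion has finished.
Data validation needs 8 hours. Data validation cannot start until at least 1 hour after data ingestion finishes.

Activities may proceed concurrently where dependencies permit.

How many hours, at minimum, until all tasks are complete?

34

Data ingestion waits on its own release at hour 3, so it starts at hour 3 and finishes at 3 + 6 = hour 9.
Data validation waits on data ingestion (finishes hour 9, plus 1-hour gap → hour 10), so it starts at hour 10 and finishes at 10 + 8 = hour 18.
Feature extraction has to wait for data validation (finishes hour 18); data ingestion (finishes hour 9). The latest of these is hour 18, so feature extraction runs hour 18 to 18 + 3 = hour 21.
Calibration waits on feature extraction (finishes hour 21), so it starts at hour 21 and finishes at 21 + 3 = hour 24.
Hyperparameter sweep has to wait for feature extraction (finishes hour 21); data ingestion (finishes hour 9). The latest of these is hour 21, so hyperparameter sweep runs hour 21 to 21 + 2 = hour 23.
Model export has to wait for hyperparameter sweep (finishes hour 23, plus 2-hour gap → hour 25); data ingestion (finishes hour 9). The latest of these is hour 25, so model export runs hour 25 to 25 + 9 = hour 34.
All tasks are finished once the last one completes. Finish times: Data ingestion at 9, Data validation at 18, Feature extraction at 21, Hyperparameter sweep at 23, Calibration at 24, Model export at 34. The latest is hour 34.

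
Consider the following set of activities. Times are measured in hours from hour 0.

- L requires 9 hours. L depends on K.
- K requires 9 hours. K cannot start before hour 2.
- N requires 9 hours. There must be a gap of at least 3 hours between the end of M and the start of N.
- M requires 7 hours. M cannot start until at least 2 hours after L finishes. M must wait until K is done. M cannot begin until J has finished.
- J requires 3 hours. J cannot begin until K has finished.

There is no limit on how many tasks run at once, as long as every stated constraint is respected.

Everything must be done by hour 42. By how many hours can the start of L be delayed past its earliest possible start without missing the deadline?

1

After its own release at hour 2, K can start at hour 2 and finishes at hour 11.
L waits on K (finishes hour 11), so it starts at hour 11 and finishes at 11 + 9 = hour 20.

Working backward from the deadline:
Nothing follows N; the deadline of hour 42 is its only limit. It must start by 42 − 9 = hour 33.
M has to be done before N (must start by hour 33, minus 3-hour gap → hour 30). That means finishing by hour 30, i.e. starting by 30 − 7 = hour 23.
L has to be done before M (must start by hour 23, minus 2-hour gap → hour 21). That means finishing by hour 21, i.e. starting by 21 − 9 = hour 12.
So L can start as early as hour 11 and as late as hour 12, giving 12 − 11 = 1 hour of slack.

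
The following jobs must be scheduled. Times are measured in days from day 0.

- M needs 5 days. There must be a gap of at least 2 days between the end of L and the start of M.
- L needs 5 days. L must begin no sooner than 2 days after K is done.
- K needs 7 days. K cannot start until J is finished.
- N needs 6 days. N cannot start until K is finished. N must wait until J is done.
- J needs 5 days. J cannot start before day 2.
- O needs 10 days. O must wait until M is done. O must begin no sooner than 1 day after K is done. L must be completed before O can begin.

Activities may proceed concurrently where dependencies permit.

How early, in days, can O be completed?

38

J waits on its own release at day 2, so it starts at day 2 and finishes at 2 + 5 = day 7.
After J (finishes day 7), K can start at day 7 and finishes at day 14.
L waits on K (finishes day 14, plus 2-day gap → day 16), so it starts at day 16 and finishes at 16 + 5 = day 21.
M cannot begin until L (finishes day 21, plus 2-day gap → day 23). It runs from day 23 to 23 + 5 = day 28.
O has to wait for M (finishes day 28); K (finishes day 14, plus 1-day gap → day 15); L (finishes day 21). The latest of these is day 28, so O runs day 28 to 28 + 10 = day 38.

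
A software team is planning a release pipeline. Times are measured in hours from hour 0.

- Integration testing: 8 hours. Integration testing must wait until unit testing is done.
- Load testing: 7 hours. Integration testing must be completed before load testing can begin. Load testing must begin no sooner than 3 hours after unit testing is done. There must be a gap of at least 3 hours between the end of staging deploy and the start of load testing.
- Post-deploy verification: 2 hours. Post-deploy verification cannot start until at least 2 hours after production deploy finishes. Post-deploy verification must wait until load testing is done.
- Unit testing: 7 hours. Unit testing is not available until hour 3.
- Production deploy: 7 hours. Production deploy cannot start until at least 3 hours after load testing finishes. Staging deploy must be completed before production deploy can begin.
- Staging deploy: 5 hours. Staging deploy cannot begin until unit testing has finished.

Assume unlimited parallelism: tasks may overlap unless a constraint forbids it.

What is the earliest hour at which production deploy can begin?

Unit testing waits on its own release at hour 3, so it starts at hour 3 and finishes at 3 + 7 = hour 10.
After unit testing (finishes hour 10), staging deploy can start at hour 10 and finishes at hour 15.
After unit testing (finishes hour 10), integration testing can start at hour 10 and finishes at hour 18.
For load testing: integration testing (finishes hour 18); unit testing (finishes hour 10, plus 3-hour gap → hour 13); staging deploy (finishes hour 15, plus 3-hour gap → hour 18). Taking the maximum gives a start of hour 18, and it finishes at 18 + 7 = hour 25.
Production deploy waits on load testing (finishes hour 25, plus 3-hour gap → hour 28); staging deploy (finishes hour 15). The latest of these is hour 28, which is the earliest production deploy can start.

28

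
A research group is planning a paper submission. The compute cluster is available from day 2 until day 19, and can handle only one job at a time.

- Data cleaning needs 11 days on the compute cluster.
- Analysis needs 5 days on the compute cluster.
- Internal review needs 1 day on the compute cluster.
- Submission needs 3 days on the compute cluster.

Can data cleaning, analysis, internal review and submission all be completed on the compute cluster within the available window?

The compute cluster window is 19 − 2 = 17 days.
Running back to back, the jobs need 11 + 5 + 1 + 3 = 20 days on the compute cluster.
Since 20 > 17, they cannot all fit.

No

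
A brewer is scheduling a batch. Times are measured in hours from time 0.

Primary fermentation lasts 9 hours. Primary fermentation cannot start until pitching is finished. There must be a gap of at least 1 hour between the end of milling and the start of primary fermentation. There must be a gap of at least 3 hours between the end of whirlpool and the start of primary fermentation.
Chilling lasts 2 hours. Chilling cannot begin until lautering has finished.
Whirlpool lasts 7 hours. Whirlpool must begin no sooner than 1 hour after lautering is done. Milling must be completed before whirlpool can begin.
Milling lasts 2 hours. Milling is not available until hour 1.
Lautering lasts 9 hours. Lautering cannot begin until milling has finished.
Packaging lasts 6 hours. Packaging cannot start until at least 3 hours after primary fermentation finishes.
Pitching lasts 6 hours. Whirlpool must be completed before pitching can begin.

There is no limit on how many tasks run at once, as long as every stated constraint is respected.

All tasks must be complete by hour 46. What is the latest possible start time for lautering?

5

Nothing follows packaging; the deadline of hour 46 is its only limit. It must start by 46 − 6 = hour 40.
Primary fermentation must finish before packaging (must start by hour 40, minus 3-hour gap → hour 37). With a 9-hour duration, primary fermentation must start by 37 − 9 = hour 28.
Pitching must finish before primary fermentation (must start by hour 28). With a 6-hour duration, pitching must start by 28 − 6 = hour 22.
For whirlpool: pitching (must start by hour 22); primary fermentation (must start by hour 28, minus 3-hour gap → hour 25). The most restrictive is hour 22; with a 7-hour duration, whirlpool must start by hour 15.
Nothing follows chilling; the deadline of hour 46 is its only limit. It must start by 46 − 2 = hour 44.
Lautering must finish in time for whirlpool (must start by hour 15, minus 1-hour gap → hour 14); chilling (must start by hour 44). The tightest is hour 14, so lautering must start by 14 − 9 = hour 5.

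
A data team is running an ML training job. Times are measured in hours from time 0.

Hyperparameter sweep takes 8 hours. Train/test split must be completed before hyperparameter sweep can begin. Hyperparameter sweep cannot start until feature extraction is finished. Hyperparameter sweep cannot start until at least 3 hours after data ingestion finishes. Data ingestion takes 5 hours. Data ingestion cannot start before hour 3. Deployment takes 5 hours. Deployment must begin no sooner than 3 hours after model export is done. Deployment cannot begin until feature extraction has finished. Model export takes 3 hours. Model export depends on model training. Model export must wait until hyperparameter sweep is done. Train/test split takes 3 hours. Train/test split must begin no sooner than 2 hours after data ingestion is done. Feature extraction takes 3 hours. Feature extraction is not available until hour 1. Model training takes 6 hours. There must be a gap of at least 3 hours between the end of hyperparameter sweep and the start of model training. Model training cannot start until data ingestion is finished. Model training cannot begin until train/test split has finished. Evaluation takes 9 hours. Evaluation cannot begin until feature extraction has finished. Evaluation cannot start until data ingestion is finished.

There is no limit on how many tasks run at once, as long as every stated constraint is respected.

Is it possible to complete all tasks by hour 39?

No

After its own release at hour 1, feature extraction can start at hour 1 and finishes at hour 4.
Data ingestion cannot begin until its own release at hour 3. It runs from hour 3 to 3 + 5 = hour 8.
For evaluation: feature extraction (finishes hour 4); data ingestion (finishes hour 8). Taking the maximum gives a start of hour 8, and it finishes at 8 + 9 = hour 17.
After data ingestion (finishes hour 8, plus 2-hour gap → hour 10), train/test split can start at hour 10 and finishes at hour 13.
Hyperparameter sweep needs all of train/test split (finishes hour 13); feature extraction (finishes hour 4); data ingestion (finishes hour 8, plus 3-hour gap → hour 11). That puts its earliest start at hour 13; it finishes at 13 + 8 = hour 21.
For model training: hyperparameter sweep (finishes hour 21, plus 3-hour gap → hour 24); data ingestion (finishes hour 8); train/test split (finishes hour 13). Taking the maximum gives a start of hour 24, and it finishes at 24 + 6 = hour 30.
Model export cannot start until model training (finishes hour 30); hyperparameter sweep (finishes hour 21). The controlling bound is hour 30, so model export finishes at 30 + 3 = hour 33.
Deployment needs all of model export (finishes hour 33, plus 3-hour gap → hour 36); feature extraction (finishes hour 4). That puts its earliest start at hour 36; it finishes at 36 + 5 = hour 41.
The earliest everything can be done is hour 41, which is after the deadline of 39, so it is not possible.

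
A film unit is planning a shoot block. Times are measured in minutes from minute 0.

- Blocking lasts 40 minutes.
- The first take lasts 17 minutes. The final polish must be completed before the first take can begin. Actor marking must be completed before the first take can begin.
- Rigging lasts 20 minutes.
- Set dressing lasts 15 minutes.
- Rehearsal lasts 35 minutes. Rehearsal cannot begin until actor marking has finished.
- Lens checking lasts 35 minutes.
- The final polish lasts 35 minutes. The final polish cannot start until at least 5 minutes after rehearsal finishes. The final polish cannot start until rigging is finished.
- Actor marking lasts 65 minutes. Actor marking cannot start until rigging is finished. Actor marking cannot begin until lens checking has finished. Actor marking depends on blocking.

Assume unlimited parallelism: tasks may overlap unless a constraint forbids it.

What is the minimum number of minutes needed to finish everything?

197

Nothing blocks blocking, so it runs from minute 0 to minute 40.
Lens checking can start immediately at minute 0; it finishes at minute 35.
Set dressing can start immediately at minute 0; it finishes at minute 15.
Rigging has no prerequisites, so it starts at minute 0 and finishes at minute 20.
Actor marking has to wait for rigging (finishes minute 20); lens checking (finishes minute 35); blocking (finishes minute 40). The latest of these is minute 40, so actor marking runs minute 40 to 40 + 65 = minute 105.
After actor marking (finishes minute 105), rehearsal can start at minute 105 and finishes at minute 140.
The final polish needs all of rehearsal (finishes minute 140, plus 5-minute gap → minute 145); rigging (finishes minute 20). That puts its earliest start at minute 145; it finishes at 145 + 35 = minute 180.
The first take cannot start until the final polish (finishes minute 180); actor marking (finishes minute 105). The controlling bound is minute 180, so the first take finishes at 180 + 17 = minute 197.
All tasks are finished once the last one completes. Finish times: Rigging at 20, Set dressing at 15, Lens checking at 35, Blocking at 40, Actor marking at 105, Rehearsal at 140, The final polish at 180, The first take at 197. The latest is minute 197.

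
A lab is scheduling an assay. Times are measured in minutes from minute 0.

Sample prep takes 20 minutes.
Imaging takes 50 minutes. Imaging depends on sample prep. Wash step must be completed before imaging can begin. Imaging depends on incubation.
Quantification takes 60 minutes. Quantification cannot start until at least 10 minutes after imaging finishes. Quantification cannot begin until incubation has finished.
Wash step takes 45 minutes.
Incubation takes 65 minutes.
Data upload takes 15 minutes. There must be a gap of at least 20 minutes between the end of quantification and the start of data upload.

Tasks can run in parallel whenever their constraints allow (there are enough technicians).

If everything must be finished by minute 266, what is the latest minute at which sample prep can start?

Nothing follows data upload; the deadline of minute 266 is its only limit. It must start by 266 − 15 = minute 251.
Quantification has to be done before data upload (must start by minute 251, minus 20-minute gap → minute 231). That means finishing by minute 231, i.e. starting by 231 − 60 = minute 171.
Imaging must finish before quantification (must start by minute 171, minus 10-minute gap → minute 161). With a 50-minute duration, imaging must start by 161 − 50 = minute 111.
Sample prep has to be done before imaging (must start by minute 111). That means finishing by minute 111, i.e. starting by 111 − 20 = minute 91.

91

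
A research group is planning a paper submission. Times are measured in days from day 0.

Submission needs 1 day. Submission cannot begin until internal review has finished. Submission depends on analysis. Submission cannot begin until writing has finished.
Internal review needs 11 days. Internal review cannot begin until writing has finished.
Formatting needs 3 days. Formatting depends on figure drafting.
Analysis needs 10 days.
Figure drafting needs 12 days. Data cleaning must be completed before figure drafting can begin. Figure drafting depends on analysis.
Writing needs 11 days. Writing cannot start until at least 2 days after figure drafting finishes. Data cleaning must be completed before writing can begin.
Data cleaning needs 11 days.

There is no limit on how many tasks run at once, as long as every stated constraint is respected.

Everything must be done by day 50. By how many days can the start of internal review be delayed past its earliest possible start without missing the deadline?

Analysis has no prerequisites, so it starts at day 0 and finishes at day 10.
Data cleaning can start immediately at day 0; it finishes at day 11.
Figure drafting cannot start until data cleaning (finishes day 11); analysis (finishes day 10). The controlling bound is day 11, so figure drafting finishes at 11 + 12 = day 23.
Writing cannot start until figure drafting (finishes day 23, plus 2-day gap → day 25); data cleaning (finishes day 11). The controlling bound is day 25, so writing finishes at 25 + 11 = day 36.
Internal review waits on writing (finishes day 36), so it starts at day 36 and finishes at 36 + 11 = day 47.

Working backward from the deadline:
To finish by day 50, submission (duration 1) must start no later than day 49.
Since submission (must start by day 49) depends on it, internal review must finish by day 49. Backing off its 11-day duration gives a latest start of day 38.
So internal review can start as early as day 36 and as late as day 38, giving 38 − 36 = 2 days of slack.

2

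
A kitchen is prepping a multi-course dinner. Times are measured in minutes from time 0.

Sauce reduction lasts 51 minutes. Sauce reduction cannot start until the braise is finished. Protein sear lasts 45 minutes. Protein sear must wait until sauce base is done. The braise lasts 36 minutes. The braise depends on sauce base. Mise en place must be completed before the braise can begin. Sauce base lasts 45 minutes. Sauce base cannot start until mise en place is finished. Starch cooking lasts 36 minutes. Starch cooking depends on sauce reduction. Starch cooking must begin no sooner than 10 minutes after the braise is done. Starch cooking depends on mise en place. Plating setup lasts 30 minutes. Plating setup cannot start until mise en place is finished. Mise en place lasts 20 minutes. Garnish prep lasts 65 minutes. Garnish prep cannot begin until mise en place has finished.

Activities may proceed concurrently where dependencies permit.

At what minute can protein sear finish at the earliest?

110

Mise en place can start immediately at minute 0; it finishes at minute 20.
After mise en place (finishes minute 20), sauce base can start at minute 20 and finishes at minute 65.
Protein sear waits on sauce base (finishes minute 65), so it starts at minute 65 and finishes at 65 + 45 = minute 110.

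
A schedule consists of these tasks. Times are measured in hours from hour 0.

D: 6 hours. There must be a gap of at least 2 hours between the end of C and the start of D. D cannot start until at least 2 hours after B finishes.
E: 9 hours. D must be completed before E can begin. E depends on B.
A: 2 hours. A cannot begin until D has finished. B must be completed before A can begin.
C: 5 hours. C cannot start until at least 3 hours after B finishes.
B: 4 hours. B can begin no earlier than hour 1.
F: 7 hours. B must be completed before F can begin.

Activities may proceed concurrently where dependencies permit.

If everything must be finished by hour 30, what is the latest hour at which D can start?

15

A has no dependents, so it just needs to finish by hour 30. Starting by 30 − 2 = hour 28 achieves that.
To finish by hour 30, E (duration 9) must start no later than hour 21.
For D: A (must start by hour 28); E (must start by hour 21). The most restrictive is hour 21; with a 6-hour duration, D must start by hour 15.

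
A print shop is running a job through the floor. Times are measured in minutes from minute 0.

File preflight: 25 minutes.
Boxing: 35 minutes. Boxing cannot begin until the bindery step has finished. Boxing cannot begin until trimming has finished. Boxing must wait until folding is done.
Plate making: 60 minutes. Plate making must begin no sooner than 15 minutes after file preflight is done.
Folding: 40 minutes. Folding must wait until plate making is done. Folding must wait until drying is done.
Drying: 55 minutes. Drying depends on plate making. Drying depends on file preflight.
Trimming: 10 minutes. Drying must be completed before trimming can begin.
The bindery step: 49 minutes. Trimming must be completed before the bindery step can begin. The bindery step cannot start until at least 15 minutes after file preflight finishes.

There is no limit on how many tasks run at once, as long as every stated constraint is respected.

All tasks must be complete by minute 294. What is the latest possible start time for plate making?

Boxing must finish by minute 294; it takes 35 minutes, so it must start by 294 − 35 = minute 259.
Since boxing (must start by minute 259) depends on it, the bindery step must finish by minute 259. Backing off its 49-minute duration gives a latest start of minute 210.
Trimming feeds the bindery step (must start by minute 210); boxing (must start by minute 259). Taking the minimum, trimming must finish by minute 210 and start by 210 − 10 = minute 200.
Folding has to be done before boxing (must start by minute 259). That means finishing by minute 259, i.e. starting by 259 − 40 = minute 219.
Drying has several dependents: trimming (must start by minute 200); folding (must start by minute 219). The earliest of those limits is minute 200, so drying must start by 200 − 55 = minute 145.
For plate making: drying (must start by minute 145); folding (must start by minute 219). The most restrictive is minute 145; with a 60-minute duration, plate making must start by minute 85.

85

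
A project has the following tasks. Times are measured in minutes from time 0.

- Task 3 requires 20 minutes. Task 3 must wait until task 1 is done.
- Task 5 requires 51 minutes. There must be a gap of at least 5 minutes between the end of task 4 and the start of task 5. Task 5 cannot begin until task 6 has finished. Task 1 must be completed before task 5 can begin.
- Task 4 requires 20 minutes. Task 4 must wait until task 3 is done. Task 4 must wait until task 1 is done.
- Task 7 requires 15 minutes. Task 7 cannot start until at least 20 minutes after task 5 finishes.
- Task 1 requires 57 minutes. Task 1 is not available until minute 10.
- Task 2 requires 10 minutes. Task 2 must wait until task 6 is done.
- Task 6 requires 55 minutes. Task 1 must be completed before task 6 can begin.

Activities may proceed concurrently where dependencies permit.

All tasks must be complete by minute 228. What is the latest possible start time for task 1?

30

To finish by minute 228, task 7 (duration 15) must start no later than minute 213.
Task 5 has to be done before task 7 (must start by minute 213, minus 20-minute gap → minute 193). That means finishing by minute 193, i.e. starting by 193 − 51 = minute 142.
Task 4 feeds into task 5 (must start by minute 142, minus 5-minute gap → minute 137); so task 4 must finish by minute 137 and therefore start by minute 117.
Task 3 feeds into task 4 (must start by minute 117); so task 3 must finish by minute 117 and therefore start by minute 97.
Task 2 has no dependents, so it just needs to finish by minute 228. Starting by 228 − 10 = minute 218 achieves that.
Task 6 must finish in time for task 2 (must start by minute 218); task 5 (must start by minute 142). The tightest is minute 142, so task 6 must start by 142 − 55 = minute 87.
Task 1 has several dependents: task 3 (must start by minute 97); task 4 (must start by minute 117); task 5 (must start by minute 142); task 6 (must start by minute 87). The earliest of those limits is minute 87, so task 1 must start by 87 − 57 = minute 30.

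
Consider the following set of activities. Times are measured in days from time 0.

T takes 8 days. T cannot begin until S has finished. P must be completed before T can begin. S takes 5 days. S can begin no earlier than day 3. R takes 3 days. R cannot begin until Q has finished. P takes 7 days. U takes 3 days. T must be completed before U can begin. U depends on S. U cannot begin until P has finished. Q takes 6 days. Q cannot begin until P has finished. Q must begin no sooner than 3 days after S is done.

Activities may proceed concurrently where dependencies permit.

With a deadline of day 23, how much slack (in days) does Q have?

3

S cannot begin until its own release at day 3. It runs from day 3 to 3 + 5 = day 8.
P can start immediately at day 0; it finishes at day 7.
Q has to wait for P (finishes day 7); S (finishes day 8, plus 3-day gap → day 11). The latest of these is day 11, so Q runs day 11 to 11 + 6 = day 17.

Working backward from the deadline:
R has no dependents, so it just needs to finish by day 23. Starting by 23 − 3 = day 20 achieves that.
Q feeds into R (must start by day 20); so Q must finish by day 20 and therefore start by day 14.
So Q can start as early as day 11 and as late as day 14, giving 14 − 11 = 3 days of slack.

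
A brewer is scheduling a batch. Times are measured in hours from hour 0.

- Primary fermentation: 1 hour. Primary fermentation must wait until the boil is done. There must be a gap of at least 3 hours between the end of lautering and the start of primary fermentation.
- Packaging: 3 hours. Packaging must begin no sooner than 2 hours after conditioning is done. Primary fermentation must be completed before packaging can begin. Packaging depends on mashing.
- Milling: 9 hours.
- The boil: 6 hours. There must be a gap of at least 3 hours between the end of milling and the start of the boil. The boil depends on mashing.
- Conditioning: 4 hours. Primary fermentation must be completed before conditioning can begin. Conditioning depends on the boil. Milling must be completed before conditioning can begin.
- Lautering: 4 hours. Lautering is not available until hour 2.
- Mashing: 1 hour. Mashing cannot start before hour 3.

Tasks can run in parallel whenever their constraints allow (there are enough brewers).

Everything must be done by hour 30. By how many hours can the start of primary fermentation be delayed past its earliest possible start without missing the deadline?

2

Lautering waits on its own release at hour 2, so it starts at hour 2 and finishes at 2 + 4 = hour 6.
Mashing cannot begin until its own release at hour 3. It runs from hour 3 to 3 + 1 = hour 4.
Nothing blocks milling, so it runs from hour 0 to hour 9.
The boil cannot start until milling (finishes hour 9, plus 3-hour gap → hour 12); mashing (finishes hour 4). The controlling bound is hour 12, so the boil finishes at 12 + 6 = hour 18.
Primary fermentation needs all of the boil (finishes hour 18); lautering (finishes hour 6, plus 3-hour gap → hour 9). That puts its earliest start at hour 18; it finishes at 18 + 1 = hour 19.

Working backward from the deadline:
Packaging has no dependents, so it just needs to finish by hour 30. Starting by 30 − 3 = hour 27 achieves that.
Conditioning feeds into packaging (must start by hour 27, minus 2-hour gap → hour 25); so conditioning must finish by hour 25 and therefore start by hour 21.
For primary fermentation: conditioning (must start by hour 21); packaging (must start by hour 27). The most restrictive is hour 21; with a 1-hour duration, primary fermentation must start by hour 20.
So primary fermentation can start as early as hour 18 and as late as hour 20, giving 20 − 18 = 2 hours of slack.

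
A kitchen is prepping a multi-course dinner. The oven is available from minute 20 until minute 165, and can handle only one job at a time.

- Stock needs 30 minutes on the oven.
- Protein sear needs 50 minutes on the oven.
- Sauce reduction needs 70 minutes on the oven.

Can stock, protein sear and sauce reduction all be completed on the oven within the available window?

The oven window is 165 − 20 = 145 minutes.
Running back to back, the jobs need 30 + 50 + 70 = 150 minutes on the oven.
Since 150 > 145, they cannot all fit.

No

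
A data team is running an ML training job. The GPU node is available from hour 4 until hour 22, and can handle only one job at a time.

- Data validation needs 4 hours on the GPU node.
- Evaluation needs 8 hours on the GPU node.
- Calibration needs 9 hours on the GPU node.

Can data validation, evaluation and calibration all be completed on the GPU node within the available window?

No

The GPU node window is 22 − 4 = 18 hours.
Running back to back, the jobs need 4 + 8 + 9 = 21 hours on the GPU node.
Since 21 > 18, they cannot all fit.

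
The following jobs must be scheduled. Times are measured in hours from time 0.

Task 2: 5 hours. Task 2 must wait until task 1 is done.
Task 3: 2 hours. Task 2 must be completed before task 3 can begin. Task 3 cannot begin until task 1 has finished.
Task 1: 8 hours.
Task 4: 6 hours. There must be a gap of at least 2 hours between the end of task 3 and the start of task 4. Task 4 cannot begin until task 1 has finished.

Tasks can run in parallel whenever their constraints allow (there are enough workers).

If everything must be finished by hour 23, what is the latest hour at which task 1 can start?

To finish by hour 23, task 4 (duration 6) must start no later than hour 17.
Task 3 must finish before task 4 (must start by hour 17, minus 2-hour gap → hour 15). With a 2-hour duration, task 3 must start by 15 − 2 = hour 13.
Task 2 feeds into task 3 (must start by hour 13); so task 2 must finish by hour 13 and therefore start by hour 8.
For task 1: task 2 (must start by hour 8); task 3 (must start by hour 13); task 4 (must start by hour 17). The most restrictive is hour 8; with an 8-hour duration, task 1 must start by hour 0.

0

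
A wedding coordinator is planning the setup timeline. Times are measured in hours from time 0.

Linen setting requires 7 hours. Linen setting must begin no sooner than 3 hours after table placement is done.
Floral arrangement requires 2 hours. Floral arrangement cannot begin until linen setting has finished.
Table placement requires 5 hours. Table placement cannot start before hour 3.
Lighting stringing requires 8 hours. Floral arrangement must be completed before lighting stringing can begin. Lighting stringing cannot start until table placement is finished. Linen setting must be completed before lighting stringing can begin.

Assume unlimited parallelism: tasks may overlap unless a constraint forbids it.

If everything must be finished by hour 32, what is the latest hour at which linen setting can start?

Lighting stringing has no dependents, so it just needs to finish by hour 32. Starting by 32 − 8 = hour 24 achieves that.
Floral arrangement must finish before lighting stringing (must start by hour 24). With a 2-hour duration, floral arrangement must start by 24 − 2 = hour 22.
Linen setting must finish in time for floral arrangement (must start by hour 22); lighting stringing (must start by hour 24). The tightest is hour 22, so linen setting must start by 22 − 7 = hour 15.

15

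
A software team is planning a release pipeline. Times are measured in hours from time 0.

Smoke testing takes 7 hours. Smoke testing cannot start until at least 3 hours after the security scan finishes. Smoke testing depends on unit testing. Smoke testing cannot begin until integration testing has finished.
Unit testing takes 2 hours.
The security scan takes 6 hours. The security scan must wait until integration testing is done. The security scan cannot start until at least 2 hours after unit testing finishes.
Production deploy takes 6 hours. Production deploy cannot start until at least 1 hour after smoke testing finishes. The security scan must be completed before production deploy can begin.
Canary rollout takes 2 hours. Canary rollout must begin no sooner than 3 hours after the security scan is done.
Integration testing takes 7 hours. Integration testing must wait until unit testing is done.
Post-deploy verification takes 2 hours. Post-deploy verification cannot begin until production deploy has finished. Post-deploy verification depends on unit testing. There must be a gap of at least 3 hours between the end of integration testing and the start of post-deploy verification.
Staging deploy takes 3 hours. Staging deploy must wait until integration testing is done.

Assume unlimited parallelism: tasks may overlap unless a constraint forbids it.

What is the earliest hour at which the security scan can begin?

Unit testing can start immediately at hour 0; it finishes at hour 2.
After unit testing (finishes hour 2), integration testing can start at hour 2 and finishes at hour 9.
The security scan waits on integration testing (finishes hour 9); unit testing (finishes hour 2, plus 2-hour gap → hour 4). The latest of these is hour 9, which is the earliest the security scan can start.

9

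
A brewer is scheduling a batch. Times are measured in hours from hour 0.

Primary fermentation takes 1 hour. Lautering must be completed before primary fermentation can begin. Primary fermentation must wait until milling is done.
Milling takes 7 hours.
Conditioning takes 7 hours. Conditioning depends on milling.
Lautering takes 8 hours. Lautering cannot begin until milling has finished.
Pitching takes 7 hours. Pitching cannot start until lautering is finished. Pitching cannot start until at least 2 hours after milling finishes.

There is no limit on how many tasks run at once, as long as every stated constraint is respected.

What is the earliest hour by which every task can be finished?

Milling can start immediately at hour 0; it finishes at hour 7.
Conditioning waits on milling (finishes hour 7), so it starts at hour 7 and finishes at 7 + 7 = hour 14.
After milling (finishes hour 7), lautering can start at hour 7 and finishes at hour 15.
Primary fermentation needs all of lautering (finishes hour 15); milling (finishes hour 7). That puts its earliest start at hour 15; it finishes at 15 + 1 = hour 16.
Pitching cannot start until lautering (finishes hour 15); milling (finishes hour 7, plus 2-hour gap → hour 9). The controlling bound is hour 15, so pitching finishes at 15 + 7 = hour 22.
All tasks are finished once the last one completes. Finish times: Milling at 7, Lautering at 15, Pitching at 22, Primary fermentation at 16, Conditioning at 14. The latest is hour 22.

22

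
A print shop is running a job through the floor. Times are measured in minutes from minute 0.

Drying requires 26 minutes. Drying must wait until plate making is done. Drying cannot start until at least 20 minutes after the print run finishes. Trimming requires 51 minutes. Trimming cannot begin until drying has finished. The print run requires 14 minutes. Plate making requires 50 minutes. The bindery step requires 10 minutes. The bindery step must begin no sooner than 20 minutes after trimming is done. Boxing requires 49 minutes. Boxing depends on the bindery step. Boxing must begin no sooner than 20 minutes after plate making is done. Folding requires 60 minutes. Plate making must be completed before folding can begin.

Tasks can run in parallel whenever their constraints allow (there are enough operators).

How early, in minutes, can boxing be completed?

The print run can start immediately at minute 0; it finishes at minute 14.
Plate making can start immediately at minute 0; it finishes at minute 50.
Drying needs all of plate making (finishes minute 50); the print run (finishes minute 14, plus 20-minute gap → minute 34). That puts its earliest start at minute 50; it finishes at 50 + 26 = minute 76.
Trimming waits on drying (finishes minute 76), so it starts at minute 76 and finishes at 76 + 51 = minute 127.
The bindery step cannot begin until trimming (finishes minute 127, plus 20-minute gap → minute 147). It runs from minute 147 to 147 + 10 = minute 157.
Boxing has to wait for the bindery step (finishes minute 157); plate making (finishes minute 50, plus 20-minute gap → minute 70). The latest of these is minute 157, so boxing runs minute 157 to 157 + 49 = minute 206.

206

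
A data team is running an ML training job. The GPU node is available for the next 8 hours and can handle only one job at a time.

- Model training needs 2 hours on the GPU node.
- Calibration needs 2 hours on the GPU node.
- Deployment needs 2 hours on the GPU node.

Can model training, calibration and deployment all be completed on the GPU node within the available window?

Yes

Running back to back, the jobs need 2 + 2 + 2 = 6 hours on the GPU node.
Since 6 ≤ 8, they fit within the window.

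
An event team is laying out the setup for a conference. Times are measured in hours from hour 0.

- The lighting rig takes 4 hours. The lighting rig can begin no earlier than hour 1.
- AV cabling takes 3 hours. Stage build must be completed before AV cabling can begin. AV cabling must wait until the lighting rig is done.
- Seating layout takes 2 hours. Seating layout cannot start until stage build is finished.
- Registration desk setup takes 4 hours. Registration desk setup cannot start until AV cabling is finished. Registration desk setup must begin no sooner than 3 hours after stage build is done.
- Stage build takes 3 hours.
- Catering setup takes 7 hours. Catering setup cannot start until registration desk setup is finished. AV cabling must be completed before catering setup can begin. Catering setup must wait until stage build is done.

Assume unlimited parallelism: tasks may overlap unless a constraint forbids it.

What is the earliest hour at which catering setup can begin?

The lighting rig cannot begin until its own release at hour 1. It runs from hour 1 to 1 + 4 = hour 5.
Stage build has no prerequisites, so it starts at hour 0 and finishes at hour 3.
AV cabling needs all of stage build (finishes hour 3); the lighting rig (finishes hour 5). That puts its earliest start at hour 5; it finishes at 5 + 3 = hour 8.
For registration desk setup: AV cabling (finishes hour 8); stage build (finishes hour 3, plus 3-hour gap → hour 6). Taking the maximum gives a start of hour 8, and it finishes at 8 + 4 = hour 12.
Catering setup waits on registration desk setup (finishes hour 12); AV cabling (finishes hour 8); stage build (finishes hour 3). The latest of these is hour 12, which is the earliest catering setup can start.

12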